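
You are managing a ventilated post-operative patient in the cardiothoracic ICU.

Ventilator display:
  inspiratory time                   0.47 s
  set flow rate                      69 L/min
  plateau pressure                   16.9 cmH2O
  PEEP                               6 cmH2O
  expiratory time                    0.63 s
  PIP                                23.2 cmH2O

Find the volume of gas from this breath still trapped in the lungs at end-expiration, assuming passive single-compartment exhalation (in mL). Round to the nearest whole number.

53

Flow: 69 L/min ÷ 60 = 1.15 L/s.
Vt = flow × Ti = 1.15 L/s × 0.47 s × 1000 mL/L = 540.5 mL.
R = (PIP − Pplat)/V̇ = (23.2 − 16.9) / 1.15 = 6.3/1.15 = 5.478 cmH2O·s/L.
C = Vt/(Pplat − PEEP) = 540.5 / (16.9 − 6) = 540.5/10.9 = 49.587 mL/cmH2O.
τ = R × C = 5.478 × 0.04959 L/cmH2O = 0.2717 s.
Fraction remaining = e^(−Te/τ) = e^(−0.63/0.2717) = 0.0984.
Trapped volume = 540.5 × 0.0984 = 53.185 mL.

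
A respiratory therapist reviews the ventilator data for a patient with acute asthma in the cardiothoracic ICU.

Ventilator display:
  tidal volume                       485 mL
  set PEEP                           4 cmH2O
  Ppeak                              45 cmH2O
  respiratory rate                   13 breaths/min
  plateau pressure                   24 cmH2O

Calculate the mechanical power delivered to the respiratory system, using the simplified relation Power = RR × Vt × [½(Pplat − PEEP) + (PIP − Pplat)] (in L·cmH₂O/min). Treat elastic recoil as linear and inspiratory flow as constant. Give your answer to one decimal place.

195.5

Per-breath work = Vt × [½(Pplat−PEEP) + (PIP−Pplat)] = 0.485 × [0.5×20.0 + 21.0] = 0.485 × 31.0 = 15.035 L·cmH2O.
Power = 13 × 15.035 = 195.46 L·cmH2O/min.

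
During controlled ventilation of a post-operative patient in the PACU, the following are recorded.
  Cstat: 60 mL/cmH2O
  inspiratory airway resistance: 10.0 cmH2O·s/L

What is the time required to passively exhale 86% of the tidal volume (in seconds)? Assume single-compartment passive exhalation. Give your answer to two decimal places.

1.18

τ = R × C = 10.0 × 60 mL/cmH2O = 10.0 × 0.060 L/cmH2O = 0.6 s.
Exhaled fraction f = 1 − e^(−t/τ) → t = −τ·ln(1 − f) = −0.6·ln(0.14) = 1.18 s.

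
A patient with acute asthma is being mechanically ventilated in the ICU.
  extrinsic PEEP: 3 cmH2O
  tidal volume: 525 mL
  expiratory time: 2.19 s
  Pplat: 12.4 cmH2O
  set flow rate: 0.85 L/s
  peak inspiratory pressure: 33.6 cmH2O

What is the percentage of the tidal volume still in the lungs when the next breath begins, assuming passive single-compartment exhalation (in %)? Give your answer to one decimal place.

20.8

R = (PIP − Pplat)/V̇ = (33.6 − 12.4) / 0.85 = 21.2/0.85 = 24.941 cmH2O·s/L.
C = Vt/(Pplat − PEEP) = 525.0 / (12.4 − 3) = 525.0/9.4 = 55.851 mL/cmH2O.
τ = R × C = 24.941 × 0.05585 L/cmH2O = 1.393 s.
Fraction remaining at end-expiration = e^(−Te/τ) = e^(−2.19/1.393) = 0.2076 → 20.76%.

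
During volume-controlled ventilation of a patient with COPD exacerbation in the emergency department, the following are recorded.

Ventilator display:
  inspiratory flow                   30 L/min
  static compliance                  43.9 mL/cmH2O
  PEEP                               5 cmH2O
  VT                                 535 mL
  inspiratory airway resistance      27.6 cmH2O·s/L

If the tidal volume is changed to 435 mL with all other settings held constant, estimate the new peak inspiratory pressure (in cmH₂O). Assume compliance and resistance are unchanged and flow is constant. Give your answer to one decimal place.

Flow: 30 L/min ÷ 60 = 0.5 L/s.
PIP = Vt/C + R·V̇ + PEEP (constant-flow equation of motion).
Only the elastic term changes: ΔPIP = ΔVt / C = (435 − 535) / 43.9 = -2.278 cmH2O.
Original PIP = 535/43.9 + 27.6×0.5 + 5 = 30.987 cmH2O; new PIP = 30.987 + (-2.278) = 28.709 cmH2O.

28.7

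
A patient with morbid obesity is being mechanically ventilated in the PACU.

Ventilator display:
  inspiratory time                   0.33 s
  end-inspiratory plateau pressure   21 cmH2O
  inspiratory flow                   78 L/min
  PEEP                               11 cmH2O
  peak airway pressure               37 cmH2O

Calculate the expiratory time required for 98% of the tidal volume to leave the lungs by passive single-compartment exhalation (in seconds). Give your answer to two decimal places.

Flow: 78 L/min ÷ 60 = 1.3 L/s.
Vt = flow × Ti = 1.3 L/s × 0.33 s × 1000 mL/L = 429.0 mL.
R = (PIP − Pplat)/V̇ = (37 − 21) / 1.3 = 16.0/1.3 = 12.308 cmH2O·s/L.
C = Vt/(Pplat − PEEP) = 429.0 / (21 − 11) = 429.0/10.0 = 42.9 mL/cmH2O.
τ = R × C = 12.308 × 0.0429 L/cmH2O = 0.528 s.
t = −τ·ln(1 − 0.98) = −0.528·ln(0.02) = 2.066 s.

2.07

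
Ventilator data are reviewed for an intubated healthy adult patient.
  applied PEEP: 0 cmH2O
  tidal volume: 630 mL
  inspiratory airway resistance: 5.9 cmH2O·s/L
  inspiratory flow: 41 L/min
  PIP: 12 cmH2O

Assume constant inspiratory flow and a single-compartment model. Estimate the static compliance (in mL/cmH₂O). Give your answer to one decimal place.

Flow: 41 L/min ÷ 60 = 0.6833 L/s.
Equation of motion (constant flow): PIP = Vt/C + R·V̇ + PEEP.
Vt/C = PIP − R·V̇ − PEEP = 12 − 5.9×0.6833 − 0 = 12 − 4.031 − 0 = 7.969 cmH2O.
C = Vt / 7.969 = 630 / 7.969 = 79.056 mL/cmH2O.

79.1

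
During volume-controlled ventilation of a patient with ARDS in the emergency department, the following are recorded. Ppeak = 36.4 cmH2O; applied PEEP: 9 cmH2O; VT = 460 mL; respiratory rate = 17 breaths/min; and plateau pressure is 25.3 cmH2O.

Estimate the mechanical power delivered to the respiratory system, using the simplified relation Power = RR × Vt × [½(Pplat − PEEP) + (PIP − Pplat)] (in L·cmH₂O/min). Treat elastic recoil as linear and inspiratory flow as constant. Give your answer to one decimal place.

150.5

Per-breath work = Vt × [½(Pplat−PEEP) + (PIP−Pplat)] = 0.460 × [0.5×16.3 + 11.1] = 0.460 × 19.25 = 8.855 L·cmH2O.
Power = 17 × 8.855 = 150.54 L·cmH2O/min.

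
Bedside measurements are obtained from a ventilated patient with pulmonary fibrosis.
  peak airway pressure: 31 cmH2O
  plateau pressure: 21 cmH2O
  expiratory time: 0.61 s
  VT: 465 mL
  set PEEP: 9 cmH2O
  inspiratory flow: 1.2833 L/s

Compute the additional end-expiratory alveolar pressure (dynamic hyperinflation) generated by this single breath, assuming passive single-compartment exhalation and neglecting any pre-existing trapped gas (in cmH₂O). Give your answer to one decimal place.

1.6

R = (PIP − Pplat)/V̇ = (31 − 21) / 1.2833 = 10.0/1.2833 = 7.792 cmH2O·s/L.
C = Vt/(Pplat − PEEP) = 465.0 / (21 − 9) = 465.0/12.0 = 38.75 mL/cmH2O.
τ = R × C = 7.792 × 0.03875 L/cmH2O = 0.3019 s.
Fraction remaining = e^(−Te/τ) = e^(−0.61/0.3019) = 0.1326; trapped volume = 465.0 × 0.1326 = 61.659 mL.
Additional alveolar pressure from trapping ≈ V_trapped / C = 61.659 / 38.75 = 1.591 cmH2O.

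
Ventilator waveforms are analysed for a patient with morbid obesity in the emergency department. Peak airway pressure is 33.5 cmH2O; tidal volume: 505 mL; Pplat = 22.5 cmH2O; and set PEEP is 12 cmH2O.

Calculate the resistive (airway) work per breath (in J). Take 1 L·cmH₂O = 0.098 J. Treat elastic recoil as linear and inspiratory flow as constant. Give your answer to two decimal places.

With constant inspiratory flow the resistive pressure is constant at PIP − Pplat = 33.5 − 22.5 = 11.0 cmH2O, so resistive work = 11.0 × 0.505 = 5.555 L·cmH2O.
× 0.098 J/(L·cmH2O) → 0.5444 J.

0.54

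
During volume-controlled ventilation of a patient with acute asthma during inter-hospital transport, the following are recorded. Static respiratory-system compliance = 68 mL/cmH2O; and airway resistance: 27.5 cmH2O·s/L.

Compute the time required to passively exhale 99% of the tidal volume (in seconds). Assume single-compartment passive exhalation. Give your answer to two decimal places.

8.61

τ = R × C = 27.5 × 68 mL/cmH2O = 27.5 × 0.068 L/cmH2O = 1.87 s.
Exhaled fraction f = 1 − e^(−t/τ) → t = −τ·ln(1 − f) = −1.87·ln(0.01) = 8.612 s.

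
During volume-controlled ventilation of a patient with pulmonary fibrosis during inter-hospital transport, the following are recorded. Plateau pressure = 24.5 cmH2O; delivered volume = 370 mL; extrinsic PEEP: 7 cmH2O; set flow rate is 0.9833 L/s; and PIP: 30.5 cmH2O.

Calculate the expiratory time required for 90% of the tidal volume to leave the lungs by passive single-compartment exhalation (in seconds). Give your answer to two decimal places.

0.30

R = (PIP − Pplat)/V̇ = (30.5 − 24.5) / 0.9833 = 6.0/0.9833 = 6.102 cmH2O·s/L.
C = Vt/(Pplat − PEEP) = 370.0 / (24.5 − 7) = 370.0/17.5 = 21.143 mL/cmH2O.
τ = R × C = 6.102 × 0.02114 L/cmH2O = 0.129 s.
t = −τ·ln(1 − 0.90) = −0.129·ln(0.1) = 0.297 s.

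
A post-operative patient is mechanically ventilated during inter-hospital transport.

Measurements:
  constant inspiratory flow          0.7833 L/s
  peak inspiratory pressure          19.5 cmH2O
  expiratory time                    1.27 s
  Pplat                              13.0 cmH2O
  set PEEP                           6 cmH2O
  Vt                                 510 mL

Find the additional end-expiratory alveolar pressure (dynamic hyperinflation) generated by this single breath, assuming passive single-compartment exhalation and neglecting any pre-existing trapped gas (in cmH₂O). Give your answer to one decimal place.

R = (PIP − Pplat)/V̇ = (19.5 − 13.0) / 0.7833 = 6.5/0.7833 = 8.298 cmH2O·s/L.
C = Vt/(Pplat − PEEP) = 510.0 / (13.0 − 6) = 510.0/7.0 = 72.857 mL/cmH2O.
τ = R × C = 8.298 × 0.07286 L/cmH2O = 0.6046 s.
Fraction remaining = e^(−Te/τ) = e^(−1.27/0.6046) = 0.1224; trapped volume = 510.0 × 0.1224 = 62.424 mL.
Additional alveolar pressure from trapping ≈ V_trapped / C = 62.424 / 72.857 = 0.8568 cmH2O.

0.9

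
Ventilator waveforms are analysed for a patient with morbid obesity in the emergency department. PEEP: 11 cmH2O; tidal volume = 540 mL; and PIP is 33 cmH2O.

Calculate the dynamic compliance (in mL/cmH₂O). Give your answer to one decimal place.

24.5

Dynamic compliance = Vt / (PIP − PEEP) = 540 / (33 − 11) = 540 / 22.0 = 24.545 mL/cmH2O.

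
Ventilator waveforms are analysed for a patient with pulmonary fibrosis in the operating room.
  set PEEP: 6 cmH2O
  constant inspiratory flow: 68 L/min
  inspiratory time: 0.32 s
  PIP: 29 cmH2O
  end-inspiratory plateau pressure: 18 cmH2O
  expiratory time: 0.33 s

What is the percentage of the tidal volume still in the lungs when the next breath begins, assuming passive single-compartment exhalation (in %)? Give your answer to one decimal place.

Flow: 68 L/min ÷ 60 = 1.1333 L/s.
Vt = flow × Ti = 1.1333 L/s × 0.32 s × 1000 mL/L = 362.66 mL.
R = (PIP − Pplat)/V̇ = (29 − 18) / 1.1333 = 11.0/1.1333 = 9.706 cmH2O·s/L.
C = Vt/(Pplat − PEEP) = 362.66 / (18 − 6) = 362.66/12.0 = 30.222 mL/cmH2O.
τ = R × C = 9.706 × 0.03022 L/cmH2O = 0.2933 s.
Fraction remaining at end-expiration = e^(−Te/τ) = e^(−0.33/0.2933) = 0.3246 → 32.46%.

32.5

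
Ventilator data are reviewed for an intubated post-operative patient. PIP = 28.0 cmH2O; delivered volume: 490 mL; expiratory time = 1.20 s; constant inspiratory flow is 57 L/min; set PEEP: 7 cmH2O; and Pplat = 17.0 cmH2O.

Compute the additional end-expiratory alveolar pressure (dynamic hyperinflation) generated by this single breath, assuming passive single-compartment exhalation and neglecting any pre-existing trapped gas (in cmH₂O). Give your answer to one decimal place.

1.2

Flow: 57 L/min ÷ 60 = 0.95 L/s.
R = (PIP − Pplat)/V̇ = (28.0 − 17.0) / 0.95 = 11.0/0.95 = 11.579 cmH2O·s/L.
C = Vt/(Pplat − PEEP) = 490.0 / (17.0 − 7) = 490.0/10.0 = 49.0 mL/cmH2O.
τ = R × C = 11.579 × 0.049 L/cmH2O = 0.5674 s.
Fraction remaining = e^(−Te/τ) = e^(−1.20/0.5674) = 0.1206; trapped volume = 490.0 × 0.1206 = 59.094 mL.
Additional alveolar pressure from trapping ≈ V_trapped / C = 59.094 / 49.0 = 1.206 cmH2O.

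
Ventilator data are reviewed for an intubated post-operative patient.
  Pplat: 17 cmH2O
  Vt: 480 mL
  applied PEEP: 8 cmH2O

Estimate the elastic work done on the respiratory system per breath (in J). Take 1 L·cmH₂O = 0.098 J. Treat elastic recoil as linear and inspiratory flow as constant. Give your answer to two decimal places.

Elastic work ≈ ½ × (Pplat − PEEP) × Vt = 0.5 × (17 − 8) × 0.480 L = 0.5 × 9.0 × 0.480 = 2.16 L·cmH2O.
× 0.098 J/(L·cmH2O) → 0.2117 J.

0.21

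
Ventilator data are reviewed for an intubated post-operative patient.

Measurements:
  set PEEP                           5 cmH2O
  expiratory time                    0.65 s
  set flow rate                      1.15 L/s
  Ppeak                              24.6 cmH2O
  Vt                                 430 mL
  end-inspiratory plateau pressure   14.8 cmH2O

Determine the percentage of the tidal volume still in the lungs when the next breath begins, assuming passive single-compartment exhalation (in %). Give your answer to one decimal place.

17.6

R = (PIP − Pplat)/V̇ = (24.6 − 14.8) / 1.15 = 9.8/1.15 = 8.522 cmH2O·s/L.
C = Vt/(Pplat − PEEP) = 430.0 / (14.8 − 5) = 430.0/9.8 = 43.878 mL/cmH2O.
τ = R × C = 8.522 × 0.04388 L/cmH2O = 0.3739 s.
Fraction remaining at end-expiration = e^(−Te/τ) = e^(−0.65/0.3739) = 0.1758 → 17.58%.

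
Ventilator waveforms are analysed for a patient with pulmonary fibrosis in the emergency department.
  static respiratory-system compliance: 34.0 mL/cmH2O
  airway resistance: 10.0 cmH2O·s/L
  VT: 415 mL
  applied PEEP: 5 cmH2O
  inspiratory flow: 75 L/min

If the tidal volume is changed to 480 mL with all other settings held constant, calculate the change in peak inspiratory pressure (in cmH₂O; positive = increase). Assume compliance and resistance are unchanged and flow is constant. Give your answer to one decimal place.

1.9

PIP = Vt/C + R·V̇ + PEEP (constant-flow equation of motion).
Only the elastic term changes: ΔPIP = ΔVt / C = (480 − 415) / 34.0 = 1.912 cmH2O.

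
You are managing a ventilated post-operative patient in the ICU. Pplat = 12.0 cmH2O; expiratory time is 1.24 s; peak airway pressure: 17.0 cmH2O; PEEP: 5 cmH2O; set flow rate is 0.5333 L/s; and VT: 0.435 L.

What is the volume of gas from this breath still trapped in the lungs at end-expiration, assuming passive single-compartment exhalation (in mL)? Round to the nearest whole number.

52

R = (PIP − Pplat)/V̇ = (17.0 − 12.0) / 0.5333 = 5.0/0.5333 = 9.376 cmH2O·s/L.
C = Vt/(Pplat − PEEP) = 435.0 / (12.0 − 5) = 435.0/7.0 = 62.143 mL/cmH2O.
τ = R × C = 9.376 × 0.06214 L/cmH2O = 0.5826 s.
Fraction remaining = e^(−Te/τ) = e^(−1.24/0.5826) = 0.119.
Trapped volume = 435.0 × 0.119 = 51.765 mL.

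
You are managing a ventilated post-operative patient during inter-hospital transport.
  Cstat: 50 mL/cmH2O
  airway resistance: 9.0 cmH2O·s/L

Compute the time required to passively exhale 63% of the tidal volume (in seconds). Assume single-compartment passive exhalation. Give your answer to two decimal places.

τ = R × C = 9.0 × 50 mL/cmH2O = 9.0 × 0.050 L/cmH2O = 0.45 s.
Exhaled fraction f = 1 − e^(−t/τ) → t = −τ·ln(1 − f) = −0.45·ln(0.37) = 0.4474 s.

0.45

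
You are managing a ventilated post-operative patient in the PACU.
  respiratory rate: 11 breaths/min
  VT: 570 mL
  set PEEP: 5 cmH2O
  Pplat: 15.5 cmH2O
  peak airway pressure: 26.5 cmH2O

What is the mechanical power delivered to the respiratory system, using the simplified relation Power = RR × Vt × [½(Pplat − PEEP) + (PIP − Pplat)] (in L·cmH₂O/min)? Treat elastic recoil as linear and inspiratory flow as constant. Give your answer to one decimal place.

Per-breath work = Vt × [½(Pplat−PEEP) + (PIP−Pplat)] = 0.570 × [0.5×10.5 + 11.0] = 0.570 × 16.25 = 9.263 L·cmH2O.
Power = 11 × 9.263 = 101.89 L·cmH2O/min.

101.9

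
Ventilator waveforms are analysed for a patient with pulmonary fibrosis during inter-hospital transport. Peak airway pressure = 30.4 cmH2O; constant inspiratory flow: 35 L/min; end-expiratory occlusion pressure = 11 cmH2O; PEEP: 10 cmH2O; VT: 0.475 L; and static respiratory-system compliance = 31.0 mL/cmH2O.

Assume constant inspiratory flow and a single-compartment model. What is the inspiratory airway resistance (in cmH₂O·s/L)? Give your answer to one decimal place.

Flow: 35 L/min ÷ 60 = 0.5833 L/s.
Total PEEP = 11 cmH2O (set 10 + intrinsic 1); this is the baseline alveolar pressure.
Equation of motion (constant flow): PIP = Vt/C + R·V̇ + PEEP.
R·V̇ = PIP − Vt/C − PEEP = 30.4 − 475/31.0 − 11 = 30.4 − 15.323 − 11 = 4.077 cmH2O.
R = 4.077 / 0.5833 = 6.99 cmH2O·s/L.

7.0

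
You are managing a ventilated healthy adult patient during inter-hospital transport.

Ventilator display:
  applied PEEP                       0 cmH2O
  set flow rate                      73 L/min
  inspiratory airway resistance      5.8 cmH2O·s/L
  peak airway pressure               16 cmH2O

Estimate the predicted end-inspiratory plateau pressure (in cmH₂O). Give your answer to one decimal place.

8.9

Flow: 73 L/min ÷ 60 = 1.2167 L/s.
Pplat = PIP − Raw × flow = 16 − 5.8 × 1.2167 = 16 − 7.057 = 8.943 cmH2O.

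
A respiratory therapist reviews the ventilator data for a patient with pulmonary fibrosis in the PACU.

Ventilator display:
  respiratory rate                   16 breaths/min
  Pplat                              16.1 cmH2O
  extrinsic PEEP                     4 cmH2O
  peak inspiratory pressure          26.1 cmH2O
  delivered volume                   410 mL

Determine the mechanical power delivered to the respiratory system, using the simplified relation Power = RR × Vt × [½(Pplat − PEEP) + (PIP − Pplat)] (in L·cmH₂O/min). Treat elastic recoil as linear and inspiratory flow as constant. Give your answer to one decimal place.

105.3

Per-breath work = Vt × [½(Pplat−PEEP) + (PIP−Pplat)] = 0.410 × [0.5×12.1 + 10.0] = 0.410 × 16.05 = 6.581 L·cmH2O.
Power = 16 × 6.581 = 105.3 L·cmH2O/min.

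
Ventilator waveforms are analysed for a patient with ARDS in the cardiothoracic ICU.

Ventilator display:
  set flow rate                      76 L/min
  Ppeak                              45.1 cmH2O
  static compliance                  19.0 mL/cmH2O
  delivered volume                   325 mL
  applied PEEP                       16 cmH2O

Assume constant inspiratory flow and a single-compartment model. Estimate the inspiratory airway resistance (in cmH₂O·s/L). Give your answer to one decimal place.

9.5

Flow: 76 L/min ÷ 60 = 1.2667 L/s.
Equation of motion (constant flow): PIP = Vt/C + R·V̇ + PEEP.
R·V̇ = PIP − Vt/C − PEEP = 45.1 − 325/19.0 − 16 = 45.1 − 17.105 − 16 = 11.995 cmH2O.
R = 11.995 / 1.2667 = 9.469 cmH2O·s/L.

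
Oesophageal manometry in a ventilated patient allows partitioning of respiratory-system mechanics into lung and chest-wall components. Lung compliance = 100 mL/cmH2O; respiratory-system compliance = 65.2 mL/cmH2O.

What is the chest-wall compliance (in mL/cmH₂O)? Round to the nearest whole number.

187

1/Ccw = 1/Crs − 1/CL.
1/Ccw = 1/65.2 − 1/100 = 0.005337.
Ccw = 187.37 mL/cmH2O.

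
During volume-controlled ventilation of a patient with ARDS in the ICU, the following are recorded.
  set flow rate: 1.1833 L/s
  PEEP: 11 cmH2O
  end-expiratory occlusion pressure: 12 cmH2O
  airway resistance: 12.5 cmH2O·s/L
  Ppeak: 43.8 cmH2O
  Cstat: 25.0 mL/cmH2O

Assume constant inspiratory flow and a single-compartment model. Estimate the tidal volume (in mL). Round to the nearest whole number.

425

Total PEEP = 12 cmH2O (set 11 + intrinsic 1); this is the baseline alveolar pressure.
Equation of motion (constant flow): PIP = Vt/C + R·V̇ + PEEP.
Vt/C = PIP − R·V̇ − PEEP = 43.8 − 14.791 − 12 = 17.009 cmH2O.
Vt = C × 17.009 = 25.0 × 17.009 = 425.23 mL.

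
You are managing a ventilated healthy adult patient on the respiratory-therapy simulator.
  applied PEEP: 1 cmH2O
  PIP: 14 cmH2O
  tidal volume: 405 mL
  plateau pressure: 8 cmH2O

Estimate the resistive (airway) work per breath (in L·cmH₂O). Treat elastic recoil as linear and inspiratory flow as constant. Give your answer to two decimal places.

With constant inspiratory flow the resistive pressure is constant at PIP − Pplat = 14 − 8 = 6.0 cmH2O, so resistive work = 6.0 × 0.405 = 2.43 L·cmH2O.

2.43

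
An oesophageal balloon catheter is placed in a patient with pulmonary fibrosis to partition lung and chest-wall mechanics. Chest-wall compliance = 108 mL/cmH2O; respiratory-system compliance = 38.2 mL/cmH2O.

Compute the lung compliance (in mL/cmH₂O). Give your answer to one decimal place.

1/CL = 1/Crs − 1/Ccw.
1/CL = 1/38.2 − 1/108 = 0.01692.
CL = 59.102 mL/cmH2O.

59.1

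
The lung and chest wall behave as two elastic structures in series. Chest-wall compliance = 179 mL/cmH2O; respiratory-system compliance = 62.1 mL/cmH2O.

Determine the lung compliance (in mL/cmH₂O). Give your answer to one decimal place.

95.1

1/CL = 1/Crs − 1/Ccw.
1/CL = 1/62.1 − 1/179 = 0.01052.
CL = 95.057 mL/cmH2O.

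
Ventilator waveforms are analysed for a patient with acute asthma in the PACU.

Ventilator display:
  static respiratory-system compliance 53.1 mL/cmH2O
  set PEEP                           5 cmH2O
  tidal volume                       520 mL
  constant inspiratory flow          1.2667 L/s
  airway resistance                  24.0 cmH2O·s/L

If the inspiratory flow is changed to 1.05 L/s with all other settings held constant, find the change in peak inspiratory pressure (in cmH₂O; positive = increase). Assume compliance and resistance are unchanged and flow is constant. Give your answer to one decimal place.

PIP = Vt/C + R·V̇ + PEEP (constant-flow equation of motion).
Only the resistive term changes: ΔPIP = R × ΔV̇ = 24.0 × (1.05 − 1.2667) = 24.0 × -0.2167 = -5.201 cmH2O.

-5.2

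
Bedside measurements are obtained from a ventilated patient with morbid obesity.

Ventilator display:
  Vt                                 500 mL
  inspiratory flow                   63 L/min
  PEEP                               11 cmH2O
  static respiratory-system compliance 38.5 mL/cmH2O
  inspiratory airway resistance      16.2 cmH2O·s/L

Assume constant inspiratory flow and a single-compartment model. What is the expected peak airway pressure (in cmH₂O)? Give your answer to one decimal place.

41.0

Flow: 63 L/min ÷ 60 = 1.05 L/s.
Equation of motion (constant flow): PIP = Vt/C + R·V̇ + PEEP.
PIP = 500/38.5 + 16.2×1.05 + 11 = 12.987 + 17.01 + 11 = 40.997 cmH2O.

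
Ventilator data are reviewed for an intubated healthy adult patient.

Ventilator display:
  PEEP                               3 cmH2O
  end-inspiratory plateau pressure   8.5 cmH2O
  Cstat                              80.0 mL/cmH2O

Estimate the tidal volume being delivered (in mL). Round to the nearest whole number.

440

Vt = Cstat × (Pplat − PEEP) = 80.0 × (8.5 − 3) = 80.0 × 5.5 = 440.0 mL.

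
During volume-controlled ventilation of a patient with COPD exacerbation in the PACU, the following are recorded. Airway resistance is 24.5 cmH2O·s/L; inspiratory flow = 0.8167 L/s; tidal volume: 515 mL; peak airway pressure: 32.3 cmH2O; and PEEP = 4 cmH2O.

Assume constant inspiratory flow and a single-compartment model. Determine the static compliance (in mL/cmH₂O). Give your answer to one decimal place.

Equation of motion (constant flow): PIP = Vt/C + R·V̇ + PEEP.
Vt/C = PIP − R·V̇ − PEEP = 32.3 − 24.5×0.8167 − 4 = 32.3 − 20.009 − 4 = 8.291 cmH2O.
C = Vt / 8.291 = 515 / 8.291 = 62.116 mL/cmH2O.

62.1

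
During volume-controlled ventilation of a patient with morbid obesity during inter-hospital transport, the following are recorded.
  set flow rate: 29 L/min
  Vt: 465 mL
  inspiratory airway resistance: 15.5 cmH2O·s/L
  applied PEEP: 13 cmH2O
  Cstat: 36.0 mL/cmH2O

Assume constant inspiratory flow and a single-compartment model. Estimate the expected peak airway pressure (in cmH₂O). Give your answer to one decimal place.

Flow: 29 L/min ÷ 60 = 0.4833 L/s.
Equation of motion (constant flow): PIP = Vt/C + R·V̇ + PEEP.
PIP = 465/36.0 + 15.5×0.4833 + 13 = 12.917 + 7.491 + 13 = 33.408 cmH2O.

33.4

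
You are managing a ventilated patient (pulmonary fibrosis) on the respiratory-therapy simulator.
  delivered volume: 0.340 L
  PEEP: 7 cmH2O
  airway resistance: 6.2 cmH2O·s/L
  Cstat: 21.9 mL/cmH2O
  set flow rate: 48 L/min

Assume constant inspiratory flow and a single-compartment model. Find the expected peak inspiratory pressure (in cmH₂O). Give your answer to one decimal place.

27.5

Flow: 48 L/min ÷ 60 = 0.8 L/s.
Equation of motion (constant flow): PIP = Vt/C + R·V̇ + PEEP.
PIP = 340/21.9 + 6.2×0.8 + 7 = 15.525 + 4.96 + 7 = 27.485 cmH2O.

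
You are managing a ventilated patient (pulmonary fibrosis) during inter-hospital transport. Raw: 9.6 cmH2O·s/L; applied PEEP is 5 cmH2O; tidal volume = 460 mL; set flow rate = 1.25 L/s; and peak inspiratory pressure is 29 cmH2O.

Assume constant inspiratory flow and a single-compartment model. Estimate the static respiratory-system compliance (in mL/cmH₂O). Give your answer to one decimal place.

Equation of motion (constant flow): PIP = Vt/C + R·V̇ + PEEP.
Vt/C = PIP − R·V̇ − PEEP = 29 − 9.6×1.25 − 5 = 29 − 12.0 − 5 = 12.0 cmH2O.
C = Vt / 12.0 = 460 / 12.0 = 38.333 mL/cmH2O.

38.3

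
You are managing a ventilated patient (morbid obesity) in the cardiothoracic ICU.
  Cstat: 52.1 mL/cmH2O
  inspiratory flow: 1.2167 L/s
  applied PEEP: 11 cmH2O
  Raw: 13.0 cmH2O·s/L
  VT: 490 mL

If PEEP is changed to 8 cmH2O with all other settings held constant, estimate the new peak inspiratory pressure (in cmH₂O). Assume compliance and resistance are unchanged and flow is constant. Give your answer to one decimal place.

PIP = Vt/C + R·V̇ + PEEP (constant-flow equation of motion).
Only the baseline term changes: ΔPIP = ΔPEEP = 8 − 11 = -3.0 cmH2O.
Original PIP = 490/52.1 + 13.0×1.2167 + 11 = 36.222 cmH2O; new PIP = 36.222 + (-3.0) = 33.222 cmH2O.

33.2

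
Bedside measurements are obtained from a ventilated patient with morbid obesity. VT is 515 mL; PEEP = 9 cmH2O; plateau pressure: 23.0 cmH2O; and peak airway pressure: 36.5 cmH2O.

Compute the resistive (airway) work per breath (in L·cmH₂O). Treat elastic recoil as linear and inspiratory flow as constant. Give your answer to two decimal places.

6.95

With constant inspiratory flow the resistive pressure is constant at PIP − Pplat = 36.5 − 23.0 = 13.5 cmH2O, so resistive work = 13.5 × 0.515 = 6.953 L·cmH2O.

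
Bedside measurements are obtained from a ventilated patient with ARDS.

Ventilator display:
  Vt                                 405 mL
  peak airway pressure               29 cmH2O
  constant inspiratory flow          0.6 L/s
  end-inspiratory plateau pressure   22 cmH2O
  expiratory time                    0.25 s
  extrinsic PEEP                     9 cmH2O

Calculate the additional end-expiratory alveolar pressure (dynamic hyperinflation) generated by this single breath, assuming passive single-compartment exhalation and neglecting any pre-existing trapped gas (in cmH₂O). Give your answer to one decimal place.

6.5

R = (PIP − Pplat)/V̇ = (29 − 22) / 0.6 = 7.0/0.6 = 11.667 cmH2O·s/L.
C = Vt/(Pplat − PEEP) = 405.0 / (22 − 9) = 405.0/13.0 = 31.154 mL/cmH2O.
τ = R × C = 11.667 × 0.03115 L/cmH2O = 0.3634 s.
Fraction remaining = e^(−Te/τ) = e^(−0.25/0.3634) = 0.5026; trapped volume = 405.0 × 0.5026 = 203.55 mL.
Additional alveolar pressure from trapping ≈ V_trapped / C = 203.55 / 31.154 = 6.534 cmH2O.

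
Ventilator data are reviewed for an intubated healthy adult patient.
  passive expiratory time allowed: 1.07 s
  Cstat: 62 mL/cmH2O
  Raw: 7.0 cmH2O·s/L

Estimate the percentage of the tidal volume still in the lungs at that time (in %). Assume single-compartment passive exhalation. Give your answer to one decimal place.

τ = R × C = 7.0 × 62 mL/cmH2O = 7.0 × 0.062 L/cmH2O = 0.434 s.
Passive exhalation: V(t)/V₀ = e^(−t/τ) = e^(−1.07/0.434) = 0.08497.
Fraction remaining = 0.08497 → 8.497%.

8.5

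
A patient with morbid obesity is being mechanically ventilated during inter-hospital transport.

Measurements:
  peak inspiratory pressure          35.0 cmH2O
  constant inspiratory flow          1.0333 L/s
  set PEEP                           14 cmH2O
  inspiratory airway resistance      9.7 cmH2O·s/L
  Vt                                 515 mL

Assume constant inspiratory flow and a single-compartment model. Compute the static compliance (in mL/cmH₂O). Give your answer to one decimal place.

46.9

Equation of motion (constant flow): PIP = Vt/C + R·V̇ + PEEP.
Vt/C = PIP − R·V̇ − PEEP = 35.0 − 9.7×1.0333 − 14 = 35.0 − 10.023 − 14 = 10.977 cmH2O.
C = Vt / 10.977 = 515 / 10.977 = 46.916 mL/cmH2O.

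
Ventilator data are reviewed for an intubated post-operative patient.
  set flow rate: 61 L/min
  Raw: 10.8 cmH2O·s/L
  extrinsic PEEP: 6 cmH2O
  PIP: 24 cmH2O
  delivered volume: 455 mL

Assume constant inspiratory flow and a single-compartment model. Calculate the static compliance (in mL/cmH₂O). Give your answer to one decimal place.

Flow: 61 L/min ÷ 60 = 1.0167 L/s.
Equation of motion (constant flow): PIP = Vt/C + R·V̇ + PEEP.
Vt/C = PIP − R·V̇ − PEEP = 24 − 10.8×1.0167 − 6 = 24 − 10.98 − 6 = 7.02 cmH2O.
C = Vt / 7.02 = 455 / 7.02 = 64.815 mL/cmH2O.

64.8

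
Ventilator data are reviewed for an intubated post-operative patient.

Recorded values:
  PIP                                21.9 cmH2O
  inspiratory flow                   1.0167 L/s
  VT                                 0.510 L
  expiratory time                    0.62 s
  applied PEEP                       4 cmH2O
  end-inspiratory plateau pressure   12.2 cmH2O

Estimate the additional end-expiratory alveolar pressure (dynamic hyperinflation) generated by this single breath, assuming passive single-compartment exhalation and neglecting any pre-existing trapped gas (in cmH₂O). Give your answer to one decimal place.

2.9

R = (PIP − Pplat)/V̇ = (21.9 − 12.2) / 1.0167 = 9.7/1.0167 = 9.541 cmH2O·s/L.
C = Vt/(Pplat − PEEP) = 510.0 / (12.2 − 4) = 510.0/8.2 = 62.195 mL/cmH2O.
τ = R × C = 9.541 × 0.0622 L/cmH2O = 0.5935 s.
Fraction remaining = e^(−Te/τ) = e^(−0.62/0.5935) = 0.3518; trapped volume = 510.0 × 0.3518 = 179.42 mL.
Additional alveolar pressure from trapping ≈ V_trapped / C = 179.42 / 62.195 = 2.885 cmH2O.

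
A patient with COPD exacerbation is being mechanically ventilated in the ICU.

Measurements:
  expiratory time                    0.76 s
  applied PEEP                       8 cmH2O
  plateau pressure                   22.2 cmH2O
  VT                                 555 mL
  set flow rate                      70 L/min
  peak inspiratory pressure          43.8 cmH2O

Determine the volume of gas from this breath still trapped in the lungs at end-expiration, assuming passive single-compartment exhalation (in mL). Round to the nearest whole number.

Flow: 70 L/min ÷ 60 = 1.1667 L/s.
R = (PIP − Pplat)/V̇ = (43.8 − 22.2) / 1.1667 = 21.6/1.1667 = 18.514 cmH2O·s/L.
C = Vt/(Pplat − PEEP) = 555.0 / (22.2 − 8) = 555.0/14.2 = 39.085 mL/cmH2O.
τ = R × C = 18.514 × 0.03909 L/cmH2O = 0.7237 s.
Fraction remaining = e^(−Te/τ) = e^(−0.76/0.7237) = 0.3499.
Trapped volume = 555.0 × 0.3499 = 194.19 mL.

194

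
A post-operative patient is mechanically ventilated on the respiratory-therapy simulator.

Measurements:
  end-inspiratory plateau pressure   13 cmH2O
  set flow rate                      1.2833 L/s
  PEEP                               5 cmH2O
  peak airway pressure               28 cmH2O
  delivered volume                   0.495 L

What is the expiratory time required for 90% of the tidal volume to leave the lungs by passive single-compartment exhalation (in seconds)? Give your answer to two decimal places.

R = (PIP − Pplat)/V̇ = (28 − 13) / 1.2833 = 15.0/1.2833 = 11.689 cmH2O·s/L.
C = Vt/(Pplat − PEEP) = 495.0 / (13 − 5) = 495.0/8.0 = 61.875 mL/cmH2O.
τ = R × C = 11.689 × 0.06188 L/cmH2O = 0.7233 s.
t = −τ·ln(1 − 0.90) = −0.7233·ln(0.1) = 1.665 s.

1.67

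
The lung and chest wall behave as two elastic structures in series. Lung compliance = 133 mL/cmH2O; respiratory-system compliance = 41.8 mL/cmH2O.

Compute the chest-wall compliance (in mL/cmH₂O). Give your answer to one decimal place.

61.0

1/Ccw = 1/Crs − 1/CL.
1/Ccw = 1/41.8 − 1/133 = 0.0164.
Ccw = 60.976 mL/cmH2O.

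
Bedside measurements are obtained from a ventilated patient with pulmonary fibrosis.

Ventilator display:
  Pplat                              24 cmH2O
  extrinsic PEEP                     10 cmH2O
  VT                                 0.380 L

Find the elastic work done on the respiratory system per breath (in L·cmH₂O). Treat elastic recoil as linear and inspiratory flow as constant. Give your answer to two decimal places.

Elastic work ≈ ½ × (Pplat − PEEP) × Vt = 0.5 × (24 − 10) × 0.380 L = 0.5 × 14.0 × 0.380 = 2.66 L·cmH2O.

2.66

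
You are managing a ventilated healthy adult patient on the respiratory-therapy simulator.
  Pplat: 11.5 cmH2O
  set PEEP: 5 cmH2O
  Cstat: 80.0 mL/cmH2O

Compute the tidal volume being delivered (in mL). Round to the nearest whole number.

Vt = Cstat × (Pplat − PEEP) = 80.0 × (11.5 − 5) = 80.0 × 6.5 = 520.0 mL.

520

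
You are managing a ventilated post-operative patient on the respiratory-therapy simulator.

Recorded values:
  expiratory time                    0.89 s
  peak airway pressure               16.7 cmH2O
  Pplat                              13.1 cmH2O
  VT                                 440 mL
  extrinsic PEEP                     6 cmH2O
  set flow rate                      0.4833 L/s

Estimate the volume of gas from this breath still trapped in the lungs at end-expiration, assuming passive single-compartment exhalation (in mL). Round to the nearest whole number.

R = (PIP − Pplat)/V̇ = (16.7 − 13.1) / 0.4833 = 3.6/0.4833 = 7.449 cmH2O·s/L.
C = Vt/(Pplat − PEEP) = 440.0 / (13.1 − 6) = 440.0/7.1 = 61.972 mL/cmH2O.
τ = R × C = 7.449 × 0.06197 L/cmH2O = 0.4616 s.
Fraction remaining = e^(−Te/τ) = e^(−0.89/0.4616) = 0.1454.
Trapped volume = 440.0 × 0.1454 = 63.976 mL.

64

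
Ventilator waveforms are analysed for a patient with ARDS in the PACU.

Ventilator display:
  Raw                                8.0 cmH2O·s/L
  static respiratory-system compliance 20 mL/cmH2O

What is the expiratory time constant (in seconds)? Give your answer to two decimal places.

0.16

τ = R × C = 8.0 × 20 mL/cmH2O = 8.0 × 0.020 L/cmH2O = 0.16 s.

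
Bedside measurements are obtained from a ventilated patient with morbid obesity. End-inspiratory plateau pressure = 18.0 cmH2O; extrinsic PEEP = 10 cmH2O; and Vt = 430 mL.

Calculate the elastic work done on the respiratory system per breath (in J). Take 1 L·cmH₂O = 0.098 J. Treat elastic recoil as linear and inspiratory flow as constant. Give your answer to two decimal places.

0.17

Elastic work ≈ ½ × (Pplat − PEEP) × Vt = 0.5 × (18.0 − 10) × 0.430 L = 0.5 × 8.0 × 0.430 = 1.72 L·cmH2O.
× 0.098 J/(L·cmH2O) → 0.1686 J.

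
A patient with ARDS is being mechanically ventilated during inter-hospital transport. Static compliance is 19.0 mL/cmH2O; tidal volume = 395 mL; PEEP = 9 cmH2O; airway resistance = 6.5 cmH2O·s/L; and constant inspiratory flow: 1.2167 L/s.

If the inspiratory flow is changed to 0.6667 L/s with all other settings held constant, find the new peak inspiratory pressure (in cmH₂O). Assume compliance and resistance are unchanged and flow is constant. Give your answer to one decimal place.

34.1

PIP = Vt/C + R·V̇ + PEEP (constant-flow equation of motion).
Only the resistive term changes: ΔPIP = R × ΔV̇ = 6.5 × (0.6667 − 1.2167) = 6.5 × -0.55 = -3.575 cmH2O.
Original PIP = 395/19.0 + 6.5×1.2167 + 9 = 37.698 cmH2O; new PIP = 37.698 + (-3.575) = 34.123 cmH2O.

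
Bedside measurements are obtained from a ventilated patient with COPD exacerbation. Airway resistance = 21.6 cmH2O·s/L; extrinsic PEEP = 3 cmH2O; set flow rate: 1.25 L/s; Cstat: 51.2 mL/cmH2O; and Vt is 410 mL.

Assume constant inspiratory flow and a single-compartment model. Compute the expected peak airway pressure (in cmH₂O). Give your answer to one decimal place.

38.0

Equation of motion (constant flow): PIP = Vt/C + R·V̇ + PEEP.
PIP = 410/51.2 + 21.6×1.25 + 3 = 8.008 + 27.0 + 3 = 38.008 cmH2O.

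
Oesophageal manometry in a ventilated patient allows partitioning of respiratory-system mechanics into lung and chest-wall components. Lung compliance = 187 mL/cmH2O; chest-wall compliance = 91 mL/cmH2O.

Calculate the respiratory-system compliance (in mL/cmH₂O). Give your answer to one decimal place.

Lung and chest wall are elastances in series: 1/Crs = 1/CL + 1/Ccw.
1/Crs = 1/187 + 1/91 = 0.01634.
Crs = 61.2 mL/cmH2O.

61.2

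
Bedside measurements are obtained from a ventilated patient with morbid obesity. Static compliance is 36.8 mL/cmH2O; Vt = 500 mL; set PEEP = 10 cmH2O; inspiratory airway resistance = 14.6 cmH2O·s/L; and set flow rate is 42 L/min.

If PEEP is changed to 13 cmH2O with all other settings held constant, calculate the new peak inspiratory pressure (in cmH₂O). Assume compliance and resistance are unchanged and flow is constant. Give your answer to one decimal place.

36.8

Flow: 42 L/min ÷ 60 = 0.7 L/s.
PIP = Vt/C + R·V̇ + PEEP (constant-flow equation of motion).
Only the baseline term changes: ΔPIP = ΔPEEP = 13 − 10 = 3.0 cmH2O.
Original PIP = 500/36.8 + 14.6×0.7 + 10 = 33.807 cmH2O; new PIP = 33.807 + (3.0) = 36.807 cmH2O.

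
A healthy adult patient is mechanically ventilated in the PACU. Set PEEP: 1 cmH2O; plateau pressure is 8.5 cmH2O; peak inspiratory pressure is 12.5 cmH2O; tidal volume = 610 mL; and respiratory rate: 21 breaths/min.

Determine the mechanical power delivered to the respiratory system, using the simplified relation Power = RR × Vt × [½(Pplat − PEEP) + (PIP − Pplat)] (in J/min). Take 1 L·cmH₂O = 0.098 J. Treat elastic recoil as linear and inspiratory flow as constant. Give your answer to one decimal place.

Per-breath work = Vt × [½(Pplat−PEEP) + (PIP−Pplat)] = 0.610 × [0.5×7.5 + 4.0] = 0.610 × 7.75 = 4.728 L·cmH2O.
Power = 21 × 4.728 = 99.288 L·cmH2O/min.
× 0.098 J/(L·cmH2O) → 9.73 J/min.

9.7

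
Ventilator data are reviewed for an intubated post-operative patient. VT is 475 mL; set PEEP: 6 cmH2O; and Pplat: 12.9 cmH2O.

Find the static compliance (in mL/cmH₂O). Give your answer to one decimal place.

68.8

Cstat = Vt / (Pplat − PEEP) = 475 / (12.9 − 6) = 475 / 6.9 = 68.841 mL/cmH2O.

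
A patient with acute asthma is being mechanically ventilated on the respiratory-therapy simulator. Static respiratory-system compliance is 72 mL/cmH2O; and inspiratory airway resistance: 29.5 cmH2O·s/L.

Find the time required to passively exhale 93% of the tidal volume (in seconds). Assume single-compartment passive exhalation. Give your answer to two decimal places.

5.65

τ = R × C = 29.5 × 72 mL/cmH2O = 29.5 × 0.072 L/cmH2O = 2.124 s.
Exhaled fraction f = 1 − e^(−t/τ) → t = −τ·ln(1 − f) = −2.124·ln(0.07) = 5.648 s.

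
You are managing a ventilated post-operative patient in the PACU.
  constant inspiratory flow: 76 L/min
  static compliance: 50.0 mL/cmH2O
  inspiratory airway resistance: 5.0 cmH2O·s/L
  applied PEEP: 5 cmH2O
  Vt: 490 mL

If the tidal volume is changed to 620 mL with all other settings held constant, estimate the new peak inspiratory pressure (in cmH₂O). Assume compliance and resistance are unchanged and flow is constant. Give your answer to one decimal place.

Flow: 76 L/min ÷ 60 = 1.2667 L/s.
PIP = Vt/C + R·V̇ + PEEP (constant-flow equation of motion).
Only the elastic term changes: ΔPIP = ΔVt / C = (620 − 490) / 50.0 = 2.6 cmH2O.
Original PIP = 490/50.0 + 5.0×1.2667 + 5 = 21.134 cmH2O; new PIP = 21.134 + (2.6) = 23.734 cmH2O.

23.7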